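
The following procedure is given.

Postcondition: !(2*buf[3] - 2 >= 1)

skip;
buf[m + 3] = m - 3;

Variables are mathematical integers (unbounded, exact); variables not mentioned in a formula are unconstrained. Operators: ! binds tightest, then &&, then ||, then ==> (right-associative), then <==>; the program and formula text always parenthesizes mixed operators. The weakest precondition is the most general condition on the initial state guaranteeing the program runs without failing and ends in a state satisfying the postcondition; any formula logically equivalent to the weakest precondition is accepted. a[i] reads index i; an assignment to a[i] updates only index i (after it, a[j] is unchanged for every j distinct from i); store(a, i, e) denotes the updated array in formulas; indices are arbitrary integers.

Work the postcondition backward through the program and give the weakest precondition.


Working backward. After the program, the postcondition !(2*buf[3] - 2 >= 1) must hold; in canonical form it is !(2*buf[3] >= 3).
Before buf[m + 3] := m - 3: !(2*store(buf, m + 3, m - 3)[3] >= 3)
Before skip: !(2*store(buf, m + 3, m - 3)[3] >= 3)
Answer: WP = !(2*store(buf, m + 3, m - 3)[3] >= 3)


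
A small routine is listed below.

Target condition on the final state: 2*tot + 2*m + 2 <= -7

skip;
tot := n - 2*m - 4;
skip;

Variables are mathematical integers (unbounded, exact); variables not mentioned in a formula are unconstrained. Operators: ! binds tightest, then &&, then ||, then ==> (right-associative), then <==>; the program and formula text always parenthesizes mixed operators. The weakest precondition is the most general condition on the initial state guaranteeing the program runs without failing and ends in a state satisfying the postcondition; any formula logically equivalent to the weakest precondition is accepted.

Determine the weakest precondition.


Working backward. After the program, the postcondition 2*tot + 2*m + 2 <= -7 must hold; in canonical form it is 2*m + 2*tot <= -9.
Before skip: 2*m + 2*tot <= -9
Before tot := n - 2*m - 4: 2*n <= 2*m - 1
Before skip: 2*n <= 2*m - 1
Answer: WP = 2*n <= 2*m - 1


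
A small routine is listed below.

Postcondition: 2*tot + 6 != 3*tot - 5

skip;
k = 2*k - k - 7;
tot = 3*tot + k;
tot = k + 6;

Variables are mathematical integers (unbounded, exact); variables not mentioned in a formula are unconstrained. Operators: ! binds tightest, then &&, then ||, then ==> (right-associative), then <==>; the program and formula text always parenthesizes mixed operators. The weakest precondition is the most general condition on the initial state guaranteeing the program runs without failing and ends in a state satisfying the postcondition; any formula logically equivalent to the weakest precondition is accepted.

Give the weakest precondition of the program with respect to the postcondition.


Working backward. After the program, the postcondition 2*tot + 6 != 3*tot - 5 must hold; in canonical form it is tot != 11.
Before tot := k + 6: k != 5
Before tot := 3*tot + k: k != 5
Before k := 2*k - k - 7: k != 12
Before skip: k != 12
Answer: WP = k != 12


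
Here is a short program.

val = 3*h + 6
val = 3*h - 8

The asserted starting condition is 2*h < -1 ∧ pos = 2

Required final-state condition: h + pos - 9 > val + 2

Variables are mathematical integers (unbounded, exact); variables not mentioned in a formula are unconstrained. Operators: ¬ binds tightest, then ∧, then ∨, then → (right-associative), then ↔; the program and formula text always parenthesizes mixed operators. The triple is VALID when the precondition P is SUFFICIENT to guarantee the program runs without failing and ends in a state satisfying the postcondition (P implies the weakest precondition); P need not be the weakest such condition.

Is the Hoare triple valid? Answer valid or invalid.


Working backward. After the program, the postcondition h + pos - 9 > val + 2 must hold; in canonical form it is h + pos > val + 11.
Before val := 3*h - 8: pos > 2*h + 3
Before val := 3*h + 6: pos > 2*h + 3
The weakest precondition is pos > 2*h + 3.
Check whether 2*h < -1 ∧ pos = 2 implies it.
Every state satisfying the precondition satisfies the weakest precondition: the implication holds.
Answer: valid


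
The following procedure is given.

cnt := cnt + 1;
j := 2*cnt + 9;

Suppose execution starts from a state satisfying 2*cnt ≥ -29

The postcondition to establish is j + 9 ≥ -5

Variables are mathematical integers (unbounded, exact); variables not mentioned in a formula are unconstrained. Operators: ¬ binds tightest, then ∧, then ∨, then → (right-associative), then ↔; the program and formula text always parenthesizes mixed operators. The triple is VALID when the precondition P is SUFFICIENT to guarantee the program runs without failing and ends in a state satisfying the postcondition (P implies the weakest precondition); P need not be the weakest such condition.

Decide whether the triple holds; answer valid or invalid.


Working backward. After the program, the postcondition j + 9 ≥ -5 must hold; in canonical form it is j ≥ -14.
Before j := 2*cnt + 9: 2*cnt ≥ -23
Before cnt := cnt + 1: 2*cnt ≥ -25
The weakest precondition is 2*cnt ≥ -25.
Check whether 2*cnt ≥ -29 implies it.
Countermodel: at the initial state cnt = -14, the precondition holds but the weakest precondition fails.
Answer: invalid


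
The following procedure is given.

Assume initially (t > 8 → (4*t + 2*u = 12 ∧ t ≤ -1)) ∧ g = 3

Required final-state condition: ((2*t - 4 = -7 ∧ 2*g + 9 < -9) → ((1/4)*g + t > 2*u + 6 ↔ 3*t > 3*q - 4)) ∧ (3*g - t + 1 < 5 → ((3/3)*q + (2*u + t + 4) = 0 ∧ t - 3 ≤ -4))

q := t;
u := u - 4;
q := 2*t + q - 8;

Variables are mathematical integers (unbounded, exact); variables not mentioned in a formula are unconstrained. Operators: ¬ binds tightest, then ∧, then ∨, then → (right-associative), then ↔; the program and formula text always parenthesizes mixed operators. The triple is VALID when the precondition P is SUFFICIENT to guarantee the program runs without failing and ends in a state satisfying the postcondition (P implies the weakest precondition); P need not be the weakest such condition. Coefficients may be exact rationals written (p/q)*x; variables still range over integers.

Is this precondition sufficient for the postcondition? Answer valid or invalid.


Working backward. After the program, the postcondition ((2*t - 4 = -7 ∧ 2*g + 9 < -9) → ((1/4)*g + t > 2*u + 6 ↔ 3*t > 3*q - 4)) ∧ (3*g - t + 1 < 5 → ((3/3)*q + (2*u + t + 4) = 0 ∧ t - 3 ≤ -4)) must hold; in canonical form it is ((2*t = -3 ∧ 2*g < -18) → ((1/4)*g + t > 2*u + 6 ↔ 3*t > 3*q - 4)) ∧ (3*g < t + 4 → (q + t + 2*u = -4 ∧ t ≤ -1)).
Before q := 2*t + q - 8: ((2*t = -3 ∧ 2*g < -18) → ((1/4)*g + t > 2*u + 6 ↔ 3*q + 3*t < 28)) ∧ (3*g < t + 4 → (q + 3*t + 2*u = 4 ∧ t ≤ -1))
Before u := u - 4: ((2*t = -3 ∧ 2*g < -18) → ((1/4)*g + t > 2*u - 2 ↔ 3*q + 3*t < 28)) ∧ (3*g < t + 4 → (q + 3*t + 2*u = 12 ∧ t ≤ -1))
Before q := t: ((2*t = -3 ∧ 2*g < -18) → ((1/4)*g + t > 2*u - 2 ↔ 6*t < 28)) ∧ (3*g < t + 4 → (4*t + 2*u = 12 ∧ t ≤ -1))
The weakest precondition is ((2*t = -3 ∧ 2*g < -18) → ((1/4)*g + t > 2*u - 2 ↔ 6*t < 28)) ∧ (3*g < t + 4 → (4*t + 2*u = 12 ∧ t ≤ -1)).
Check whether (t > 8 → (4*t + 2*u = 12 ∧ t ≤ -1)) ∧ g = 3 implies it.
Countermodel: at the initial state g = 3, t = 6, u = -7, the precondition holds but the weakest precondition fails.
Answer: invalid


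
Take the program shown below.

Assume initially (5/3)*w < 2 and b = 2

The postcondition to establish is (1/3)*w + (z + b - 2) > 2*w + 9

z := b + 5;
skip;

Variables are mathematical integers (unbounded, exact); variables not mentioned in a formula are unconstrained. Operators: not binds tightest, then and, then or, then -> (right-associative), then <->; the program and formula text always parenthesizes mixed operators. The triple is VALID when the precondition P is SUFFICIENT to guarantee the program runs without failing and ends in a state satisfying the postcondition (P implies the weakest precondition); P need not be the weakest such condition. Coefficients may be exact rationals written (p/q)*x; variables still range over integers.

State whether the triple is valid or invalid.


Working backward. After the program, the postcondition (1/3)*w + (z + b - 2) > 2*w + 9 must hold; in canonical form it is b + z > (5/3)*w + 11.
Before skip: b + z > (5/3)*w + 11
Before z := b + 5: 2*b > (5/3)*w + 6
The weakest precondition is 2*b > (5/3)*w + 6.
Check whether (5/3)*w < 2 and b = 2 implies it.
Countermodel: at the initial state b = 2, w = -1, the precondition holds but the weakest precondition fails.
Answer: invalid


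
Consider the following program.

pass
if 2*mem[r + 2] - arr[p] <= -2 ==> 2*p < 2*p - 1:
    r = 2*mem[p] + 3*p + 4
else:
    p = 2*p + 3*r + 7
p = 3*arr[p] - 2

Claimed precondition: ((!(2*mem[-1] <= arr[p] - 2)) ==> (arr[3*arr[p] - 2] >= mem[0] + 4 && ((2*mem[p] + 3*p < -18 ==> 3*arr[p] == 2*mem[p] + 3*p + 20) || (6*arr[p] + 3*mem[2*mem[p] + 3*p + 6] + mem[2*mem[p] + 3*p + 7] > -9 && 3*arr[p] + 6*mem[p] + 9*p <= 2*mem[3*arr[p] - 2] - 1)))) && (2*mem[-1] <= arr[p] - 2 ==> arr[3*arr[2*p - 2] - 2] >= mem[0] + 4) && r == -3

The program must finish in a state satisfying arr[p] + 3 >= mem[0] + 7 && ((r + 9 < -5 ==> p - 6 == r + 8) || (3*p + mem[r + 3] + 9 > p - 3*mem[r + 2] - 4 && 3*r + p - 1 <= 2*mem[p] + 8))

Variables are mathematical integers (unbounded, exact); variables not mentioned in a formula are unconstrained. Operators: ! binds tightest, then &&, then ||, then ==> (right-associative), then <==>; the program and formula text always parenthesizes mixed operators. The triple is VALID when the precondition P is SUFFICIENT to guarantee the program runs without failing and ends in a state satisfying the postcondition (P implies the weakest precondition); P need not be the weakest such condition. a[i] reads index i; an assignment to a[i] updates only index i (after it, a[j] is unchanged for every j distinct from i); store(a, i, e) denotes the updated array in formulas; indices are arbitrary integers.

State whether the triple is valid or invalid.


Working backward. After the program, the postcondition arr[p] + 3 >= mem[0] + 7 && ((r + 9 < -5 ==> p - 6 == r + 8) || (3*p + mem[r + 3] + 9 > p - 3*mem[r + 2] - 4 && 3*r + p - 1 <= 2*mem[p] + 8)) must hold; in canonical form it is arr[p] >= mem[0] + 4 && ((r < -14 ==> p == r + 14) || (3*mem[r + 2] + mem[r + 3] + 2*p > -13 && p + 3*r <= 2*mem[p] + 9)).
Before p := 3*arr[p] - 2: arr[3*arr[p] - 2] >= mem[0] + 4 && ((r < -14 ==> 3*arr[p] == r + 16) || (6*arr[p] + 3*mem[r + 2] + mem[r + 3] > -9 && 3*arr[p] + 3*r <= 2*mem[3*arr[p] - 2] + 11))
Then branch requires arr[3*arr[p] - 2] >= mem[0] + 4 && ((2*mem[p] + 3*p < -18 ==> 3*arr[p] == 2*mem[p] + 3*p + 20) || (6*arr[p] + 3*mem[2*mem[p] + 3*p + 6] + mem[2*mem[p] + 3*p + 7] > -9 && 3*arr[p] + 6*mem[p] + 9*p <= 2*mem[3*arr[p] - 2] - 1)); else branch requires arr[3*arr[2*p + 3*r + 7] - 2] >= mem[0] + 4 && ((r < -14 ==> 3*arr[2*p + 3*r + 7] == r + 16) || (6*arr[2*p + 3*r + 7] + 3*mem[r + 2] + mem[r + 3] > -9 && 3*arr[2*p + 3*r + 7] + 3*r <= 2*mem[3*arr[2*p + 3*r + 7] - 2] + 11)).
Before the if: ((!(2*mem[r + 2] <= arr[p] - 2)) ==> (arr[3*arr[p] - 2] >= mem[0] + 4 && ((2*mem[p] + 3*p < -18 ==> 3*arr[p] == 2*mem[p] + 3*p + 20) || (6*arr[p] + 3*mem[2*mem[p] + 3*p + 6] + mem[2*mem[p] + 3*p + 7] > -9 && 3*arr[p] + 6*mem[p] + 9*p <= 2*mem[3*arr[p] - 2] - 1)))) && (2*mem[r + 2] <= arr[p] - 2 ==> (arr[3*arr[2*p + 3*r + 7] - 2] >= mem[0] + 4 && ((r < -14 ==> 3*arr[2*p + 3*r + 7] == r + 16) || (6*arr[2*p + 3*r + 7] + 3*mem[r + 2] + mem[r + 3] > -9 && 3*arr[2*p + 3*r + 7] + 3*r <= 2*mem[3*arr[2*p + 3*r + 7] - 2] + 11))))
Before skip: ((!(2*mem[r + 2] <= arr[p] - 2)) ==> (arr[3*arr[p] - 2] >= mem[0] + 4 && ((2*mem[p] + 3*p < -18 ==> 3*arr[p] == 2*mem[p] + 3*p + 20) || (6*arr[p] + 3*mem[2*mem[p] + 3*p + 6] + mem[2*mem[p] + 3*p + 7] > -9 && 3*arr[p] + 6*mem[p] + 9*p <= 2*mem[3*arr[p] - 2] - 1)))) && (2*mem[r + 2] <= arr[p] - 2 ==> (arr[3*arr[2*p + 3*r + 7] - 2] >= mem[0] + 4 && ((r < -14 ==> 3*arr[2*p + 3*r + 7] == r + 16) || (6*arr[2*p + 3*r + 7] + 3*mem[r + 2] + mem[r + 3] > -9 && 3*arr[2*p + 3*r + 7] + 3*r <= 2*mem[3*arr[2*p + 3*r + 7] - 2] + 11))))
The weakest precondition is ((!(2*mem[r + 2] <= arr[p] - 2)) ==> (arr[3*arr[p] - 2] >= mem[0] + 4 && ((2*mem[p] + 3*p < -18 ==> 3*arr[p] == 2*mem[p] + 3*p + 20) || (6*arr[p] + 3*mem[2*mem[p] + 3*p + 6] + mem[2*mem[p] + 3*p + 7] > -9 && 3*arr[p] + 6*mem[p] + 9*p <= 2*mem[3*arr[p] - 2] - 1)))) && (2*mem[r + 2] <= arr[p] - 2 ==> (arr[3*arr[2*p + 3*r + 7] - 2] >= mem[0] + 4 && ((r < -14 ==> 3*arr[2*p + 3*r + 7] == r + 16) || (6*arr[2*p + 3*r + 7] + 3*mem[r + 2] + mem[r + 3] > -9 && 3*arr[2*p + 3*r + 7] + 3*r <= 2*mem[3*arr[2*p + 3*r + 7] - 2] + 11)))).
Check whether ((!(2*mem[-1] <= arr[p] - 2)) ==> (arr[3*arr[p] - 2] >= mem[0] + 4 && ((2*mem[p] + 3*p < -18 ==> 3*arr[p] == 2*mem[p] + 3*p + 20) || (6*arr[p] + 3*mem[2*mem[p] + 3*p + 6] + mem[2*mem[p] + 3*p + 7] > -9 && 3*arr[p] + 6*mem[p] + 9*p <= 2*mem[3*arr[p] - 2] - 1)))) && (2*mem[-1] <= arr[p] - 2 ==> arr[3*arr[2*p - 2] - 2] >= mem[0] + 4) && r == -3 implies it.
Every state satisfying the precondition satisfies the weakest precondition: the implication holds.
Answer: valid


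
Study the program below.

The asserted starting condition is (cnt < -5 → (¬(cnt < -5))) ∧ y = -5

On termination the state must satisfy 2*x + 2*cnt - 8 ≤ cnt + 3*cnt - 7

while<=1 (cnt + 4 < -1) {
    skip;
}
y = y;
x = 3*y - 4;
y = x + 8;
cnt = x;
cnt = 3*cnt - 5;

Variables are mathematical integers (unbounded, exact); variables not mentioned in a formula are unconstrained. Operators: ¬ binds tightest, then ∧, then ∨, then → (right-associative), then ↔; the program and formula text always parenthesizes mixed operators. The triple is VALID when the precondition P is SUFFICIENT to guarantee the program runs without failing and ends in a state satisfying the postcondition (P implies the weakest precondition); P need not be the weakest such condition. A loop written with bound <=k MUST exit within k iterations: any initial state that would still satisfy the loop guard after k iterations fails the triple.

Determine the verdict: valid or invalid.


Working backward. After the program, the postcondition 2*x + 2*cnt - 8 ≤ cnt + 3*cnt - 7 must hold; in canonical form it is 2*x ≤ 2*cnt + 1.
Before cnt := 3*cnt - 5: 2*x ≤ 6*cnt - 9
Before cnt := x: 4*x ≥ 9
Before y := x + 8: 4*x ≥ 9
Before x := 3*y - 4: 12*y ≥ 25
Before y := y: 12*y ≥ 25
Before the loop (bound <=1), unroll the exhaustion recursion (WP_0 = exit-now case; WP_j = one more guarded iteration, up to j = 1):
  WP_0: (¬(cnt < -5)) ∧ 12*y ≥ 25
  WP_1: (cnt < -5 → ((¬(cnt < -5)) ∧ 12*y ≥ 25)) ∧ ((¬(cnt < -5)) → 12*y ≥ 25)
So before the loop: (cnt < -5 → ((¬(cnt < -5)) ∧ 12*y ≥ 25)) ∧ ((¬(cnt < -5)) → 12*y ≥ 25)
The weakest precondition is (cnt < -5 → ((¬(cnt < -5)) ∧ 12*y ≥ 25)) ∧ ((¬(cnt < -5)) → 12*y ≥ 25).
Check whether (cnt < -5 → (¬(cnt < -5))) ∧ y = -5 implies it.
Countermodel: at the initial state cnt = -5, y = -5, the precondition holds but the weakest precondition fails.
Answer: invalid


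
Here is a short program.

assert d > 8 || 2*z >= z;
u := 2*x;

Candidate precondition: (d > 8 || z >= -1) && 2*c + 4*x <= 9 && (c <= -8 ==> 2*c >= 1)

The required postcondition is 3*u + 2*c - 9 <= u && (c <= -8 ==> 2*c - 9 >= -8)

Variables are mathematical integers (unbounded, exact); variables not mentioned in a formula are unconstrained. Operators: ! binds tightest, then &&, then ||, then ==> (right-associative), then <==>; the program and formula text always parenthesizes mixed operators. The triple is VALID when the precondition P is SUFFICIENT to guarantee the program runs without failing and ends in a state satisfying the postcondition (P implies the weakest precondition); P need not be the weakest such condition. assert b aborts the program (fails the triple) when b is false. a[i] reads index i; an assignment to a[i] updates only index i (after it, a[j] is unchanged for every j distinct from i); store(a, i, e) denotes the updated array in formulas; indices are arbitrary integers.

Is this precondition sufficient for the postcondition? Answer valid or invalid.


Working backward. After the program, the postcondition 3*u + 2*c - 9 <= u && (c <= -8 ==> 2*c - 9 >= -8) must hold; in canonical form it is 2*c + 2*u <= 9 && (c <= -8 ==> 2*c >= 1).
Before u := 2*x: 2*c + 4*x <= 9 && (c <= -8 ==> 2*c >= 1)
Before assert d > 8 || 2*z >= z: (d > 8 || z >= 0) && 2*c + 4*x <= 9 && (c <= -8 ==> 2*c >= 1)
The weakest precondition is (d > 8 || z >= 0) && 2*c + 4*x <= 9 && (c <= -8 ==> 2*c >= 1).
Check whether (d > 8 || z >= -1) && 2*c + 4*x <= 9 && (c <= -8 ==> 2*c >= 1) implies it.
Countermodel: at the initial state c = 0, d = 8, x = 0, z = -1, the precondition holds but the weakest precondition fails.
Answer: invalid


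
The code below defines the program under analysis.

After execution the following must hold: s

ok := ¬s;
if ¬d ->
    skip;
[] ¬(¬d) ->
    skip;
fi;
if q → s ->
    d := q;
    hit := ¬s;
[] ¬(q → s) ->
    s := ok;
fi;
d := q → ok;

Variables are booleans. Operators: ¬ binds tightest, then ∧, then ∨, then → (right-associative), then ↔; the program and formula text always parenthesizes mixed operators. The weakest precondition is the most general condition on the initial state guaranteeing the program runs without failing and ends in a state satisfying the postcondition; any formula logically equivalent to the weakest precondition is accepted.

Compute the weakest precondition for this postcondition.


Working backward. After the program, s must hold.
Before d := q → ok: s
Then branch requires s; else branch requires ok.
Before the if: ((q → s) → s) ∧ ((¬(q → s)) → ok)
Then branch requires ((q → s) → s) ∧ ((¬(q → s)) → ok); else branch requires ((q → s) → s) ∧ ((¬(q → s)) → ok).
Before the if: ((¬d) → (((q → s) → s) ∧ ((¬(q → s)) → ok))) ∧ (d → (((q → s) → s) ∧ ((¬(q → s)) → ok)))
Before ok := ¬s: ((¬d) → (((q → s) → s) ∧ ((¬(q → s)) → (¬s)))) ∧ (d → (((q → s) → s) ∧ ((¬(q → s)) → (¬s))))
Answer: WP = ((¬d) → (((q → s) → s) ∧ ((¬(q → s)) → (¬s)))) ∧ (d → (((q → s) → s) ∧ ((¬(q → s)) → (¬s))))


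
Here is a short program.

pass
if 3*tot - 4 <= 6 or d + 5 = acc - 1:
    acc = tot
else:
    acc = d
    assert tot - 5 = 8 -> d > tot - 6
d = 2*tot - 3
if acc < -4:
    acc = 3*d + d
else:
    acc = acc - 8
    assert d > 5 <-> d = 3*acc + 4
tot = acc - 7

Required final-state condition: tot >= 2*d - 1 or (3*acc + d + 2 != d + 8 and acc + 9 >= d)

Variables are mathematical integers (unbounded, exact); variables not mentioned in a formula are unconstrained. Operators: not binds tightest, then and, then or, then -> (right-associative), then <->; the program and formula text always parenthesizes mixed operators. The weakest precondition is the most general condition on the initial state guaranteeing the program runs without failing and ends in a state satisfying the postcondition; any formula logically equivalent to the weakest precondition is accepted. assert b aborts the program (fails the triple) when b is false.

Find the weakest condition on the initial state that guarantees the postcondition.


Working backward. After the program, the postcondition tot >= 2*d - 1 or (3*acc + d + 2 != d + 8 and acc + 9 >= d) must hold; in canonical form it is tot >= 2*d - 1 or (3*acc != 6 and acc >= d - 9).
Before tot := acc - 7: acc >= 2*d + 6 or (3*acc != 6 and acc >= d - 9)
Then branch requires 2*d >= 6 or (12*d != 6 and 3*d >= -9); else branch requires (d > 5 <-> d = 3*acc - 20) and (acc >= 2*d + 14 or (3*acc != 30 and acc >= d - 1)).
Before the if: (acc < -4 -> (2*d >= 6 or (12*d != 6 and 3*d >= -9))) and ((not (acc < -4)) -> ((d > 5 <-> d = 3*acc - 20) and (acc >= 2*d + 14 or (3*acc != 30 and acc >= d - 1))))
Before d := 2*tot - 3: (acc < -4 -> (4*tot >= 12 or (24*tot != 42 and 6*tot >= 0))) and ((not (acc < -4)) -> ((2*tot > 8 <-> 2*tot = 3*acc - 17) and (acc >= 4*tot + 8 or (3*acc != 30 and acc >= 2*tot - 4))))
Then branch requires (tot < -4 -> (4*tot >= 12 or (24*tot != 42 and 6*tot >= 0))) and ((not (tot < -4)) -> ((2*tot > 8 <-> tot = 17) and (3*tot <= -8 or (3*tot != 30 and tot <= 4)))); else branch requires (tot = 13 -> d > tot - 6) and (d < -4 -> (4*tot >= 12 or (24*tot != 42 and 6*tot >= 0))) and ((not (d < -4)) -> ((2*tot > 8 <-> 2*tot = 3*d - 17) and (d >= 4*tot + 8 or (3*d != 30 and d >= 2*tot - 4)))).
Before the if: ((3*tot <= 10 or d = acc - 6) -> ((tot < -4 -> (4*tot >= 12 or (24*tot != 42 and 6*tot >= 0))) and ((not (tot < -4)) -> ((2*tot > 8 <-> tot = 17) and (3*tot <= -8 or (3*tot != 30 and tot <= 4)))))) and ((not (3*tot <= 10 or d = acc - 6)) -> ((tot = 13 -> d > tot - 6) and (d < -4 -> (4*tot >= 12 or (24*tot != 42 and 6*tot >= 0))) and ((not (d < -4)) -> ((2*tot > 8 <-> 2*tot = 3*d - 17) and (d >= 4*tot + 8 or (3*d != 30 and d >= 2*tot - 4))))))
Before skip: ((3*tot <= 10 or d = acc - 6) -> ((tot < -4 -> (4*tot >= 12 or (24*tot != 42 and 6*tot >= 0))) and ((not (tot < -4)) -> ((2*tot > 8 <-> tot = 17) and (3*tot <= -8 or (3*tot != 30 and tot <= 4)))))) and ((not (3*tot <= 10 or d = acc - 6)) -> ((tot = 13 -> d > tot - 6) and (d < -4 -> (4*tot >= 12 or (24*tot != 42 and 6*tot >= 0))) and ((not (d < -4)) -> ((2*tot > 8 <-> 2*tot = 3*d - 17) and (d >= 4*tot + 8 or (3*d != 30 and d >= 2*tot - 4))))))
Answer: WP = ((3*tot <= 10 or d = acc - 6) -> ((tot < -4 -> (4*tot >= 12 or (24*tot != 42 and 6*tot >= 0))) and ((not (tot < -4)) -> ((2*tot > 8 <-> tot = 17) and (3*tot <= -8 or (3*tot != 30 and tot <= 4)))))) and ((not (3*tot <= 10 or d = acc - 6)) -> ((tot = 13 -> d > tot - 6) and (d < -4 -> (4*tot >= 12 or (24*tot != 42 and 6*tot >= 0))) and ((not (d < -4)) -> ((2*tot > 8 <-> 2*tot = 3*d - 17) and (d >= 4*tot + 8 or (3*d != 30 and d >= 2*tot - 4))))))


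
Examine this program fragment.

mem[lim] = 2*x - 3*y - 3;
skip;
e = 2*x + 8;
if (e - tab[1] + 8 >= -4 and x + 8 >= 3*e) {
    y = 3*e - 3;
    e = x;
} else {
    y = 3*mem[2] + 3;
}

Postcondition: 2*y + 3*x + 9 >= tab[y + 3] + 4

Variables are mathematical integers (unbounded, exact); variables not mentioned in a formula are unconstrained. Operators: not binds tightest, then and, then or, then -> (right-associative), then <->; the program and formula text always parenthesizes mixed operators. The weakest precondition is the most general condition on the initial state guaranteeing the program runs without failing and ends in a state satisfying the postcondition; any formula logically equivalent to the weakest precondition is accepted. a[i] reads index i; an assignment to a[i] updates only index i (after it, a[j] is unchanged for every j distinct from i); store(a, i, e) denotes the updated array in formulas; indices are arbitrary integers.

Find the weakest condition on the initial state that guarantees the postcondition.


Working backward. After the program, the postcondition 2*y + 3*x + 9 >= tab[y + 3] + 4 must hold; in canonical form it is 3*x + 2*y >= tab[y + 3] - 5.
Then branch requires 6*e + 3*x >= tab[3*e] + 1; else branch requires 6*mem[2] + 3*x >= tab[3*mem[2] + 6] - 11.
Before the if: ((e >= tab[1] - 12 and x >= 3*e - 8) -> 6*e + 3*x >= tab[3*e] + 1) and ((not (e >= tab[1] - 12 and x >= 3*e - 8)) -> 6*mem[2] + 3*x >= tab[3*mem[2] + 6] - 11)
Before e := 2*x + 8: ((2*x >= tab[1] - 20 and 5*x <= -16) -> 15*x >= tab[6*x + 24] - 47) and ((not (2*x >= tab[1] - 20 and 5*x <= -16)) -> 6*mem[2] + 3*x >= tab[3*mem[2] + 6] - 11)
Before skip: ((2*x >= tab[1] - 20 and 5*x <= -16) -> 15*x >= tab[6*x + 24] - 47) and ((not (2*x >= tab[1] - 20 and 5*x <= -16)) -> 6*mem[2] + 3*x >= tab[3*mem[2] + 6] - 11)
Before mem[lim] := 2*x - 3*y - 3: ((2*x >= tab[1] - 20 and 5*x <= -16) -> 15*x >= tab[6*x + 24] - 47) and ((not (2*x >= tab[1] - 20 and 5*x <= -16)) -> 6*store(mem, lim, 2*x - 3*y - 3)[2] + 3*x >= tab[3*store(mem, lim, 2*x - 3*y - 3)[2] + 6] - 11)
Answer: WP = ((2*x >= tab[1] - 20 and 5*x <= -16) -> 15*x >= tab[6*x + 24] - 47) and ((not (2*x >= tab[1] - 20 and 5*x <= -16)) -> 6*store(mem, lim, 2*x - 3*y - 3)[2] + 3*x >= tab[3*store(mem, lim, 2*x - 3*y - 3)[2] + 6] - 11)


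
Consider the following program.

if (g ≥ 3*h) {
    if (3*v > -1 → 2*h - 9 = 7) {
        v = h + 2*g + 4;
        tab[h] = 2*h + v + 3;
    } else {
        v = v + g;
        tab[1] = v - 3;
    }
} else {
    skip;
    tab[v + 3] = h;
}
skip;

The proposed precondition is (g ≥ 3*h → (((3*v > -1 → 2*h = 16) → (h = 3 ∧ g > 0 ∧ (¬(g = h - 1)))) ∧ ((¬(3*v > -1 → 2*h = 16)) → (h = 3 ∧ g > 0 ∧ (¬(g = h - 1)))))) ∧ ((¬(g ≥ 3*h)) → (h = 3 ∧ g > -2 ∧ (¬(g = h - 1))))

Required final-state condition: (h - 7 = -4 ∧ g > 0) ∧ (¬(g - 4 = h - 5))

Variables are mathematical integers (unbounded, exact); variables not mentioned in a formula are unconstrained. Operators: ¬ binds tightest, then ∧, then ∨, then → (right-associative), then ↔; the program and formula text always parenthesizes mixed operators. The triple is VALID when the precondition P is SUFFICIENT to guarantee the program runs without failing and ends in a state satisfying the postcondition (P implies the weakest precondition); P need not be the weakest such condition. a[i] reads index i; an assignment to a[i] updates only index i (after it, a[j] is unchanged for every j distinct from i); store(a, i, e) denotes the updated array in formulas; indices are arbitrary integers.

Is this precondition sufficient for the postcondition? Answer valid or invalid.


Working backward. After the program, the postcondition (h - 7 = -4 ∧ g > 0) ∧ (¬(g - 4 = h - 5)) must hold; in canonical form it is h = 3 ∧ g > 0 ∧ (¬(g = h - 1)).
Before skip: h = 3 ∧ g > 0 ∧ (¬(g = h - 1))
Then branch requires ((3*v > -1 → 2*h = 16) → (h = 3 ∧ g > 0 ∧ (¬(g = h - 1)))) ∧ ((¬(3*v > -1 → 2*h = 16)) → (h = 3 ∧ g > 0 ∧ (¬(g = h - 1)))); else branch requires h = 3 ∧ g > 0 ∧ (¬(g = h - 1)).
Before the if: (g ≥ 3*h → (((3*v > -1 → 2*h = 16) → (h = 3 ∧ g > 0 ∧ (¬(g = h - 1)))) ∧ ((¬(3*v > -1 → 2*h = 16)) → (h = 3 ∧ g > 0 ∧ (¬(g = h - 1)))))) ∧ ((¬(g ≥ 3*h)) → (h = 3 ∧ g > 0 ∧ (¬(g = h - 1))))
The weakest precondition is (g ≥ 3*h → (((3*v > -1 → 2*h = 16) → (h = 3 ∧ g > 0 ∧ (¬(g = h - 1)))) ∧ ((¬(3*v > -1 → 2*h = 16)) → (h = 3 ∧ g > 0 ∧ (¬(g = h - 1)))))) ∧ ((¬(g ≥ 3*h)) → (h = 3 ∧ g > 0 ∧ (¬(g = h - 1)))).
Check whether (g ≥ 3*h → (((3*v > -1 → 2*h = 16) → (h = 3 ∧ g > 0 ∧ (¬(g = h - 1)))) ∧ ((¬(3*v > -1 → 2*h = 16)) → (h = 3 ∧ g > 0 ∧ (¬(g = h - 1)))))) ∧ ((¬(g ≥ 3*h)) → (h = 3 ∧ g > -2 ∧ (¬(g = h - 1)))) implies it.
Countermodel: at the initial state g = -1, h = 3, v = 0, the precondition holds but the weakest precondition fails.
Answer: invalid


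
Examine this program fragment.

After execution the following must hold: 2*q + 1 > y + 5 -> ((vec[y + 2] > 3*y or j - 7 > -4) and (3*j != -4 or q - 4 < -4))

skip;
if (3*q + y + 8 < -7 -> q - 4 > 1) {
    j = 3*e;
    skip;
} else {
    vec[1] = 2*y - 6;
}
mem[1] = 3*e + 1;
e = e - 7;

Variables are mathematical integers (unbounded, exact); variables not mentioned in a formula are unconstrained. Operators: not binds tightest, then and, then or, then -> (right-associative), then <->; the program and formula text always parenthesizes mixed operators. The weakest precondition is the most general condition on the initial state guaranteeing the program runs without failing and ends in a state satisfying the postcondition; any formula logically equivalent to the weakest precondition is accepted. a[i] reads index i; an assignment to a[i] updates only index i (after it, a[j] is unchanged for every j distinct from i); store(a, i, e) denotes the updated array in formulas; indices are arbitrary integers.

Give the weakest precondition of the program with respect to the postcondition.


Working backward. After the program, the postcondition 2*q + 1 > y + 5 -> ((vec[y + 2] > 3*y or j - 7 > -4) and (3*j != -4 or q - 4 < -4)) must hold; in canonical form it is 2*q > y + 4 -> ((vec[y + 2] > 3*y or j > 3) and (3*j != -4 or q < 0)).
Before e := e - 7: 2*q > y + 4 -> ((vec[y + 2] > 3*y or j > 3) and (3*j != -4 or q < 0))
Before mem[1] := 3*e + 1: 2*q > y + 4 -> ((vec[y + 2] > 3*y or j > 3) and (3*j != -4 or q < 0))
Then branch requires 2*q > y + 4 -> ((vec[y + 2] > 3*y or 3*e > 3) and (9*e != -4 or q < 0)); else branch requires 2*q > y + 4 -> ((store(vec, 1, 2*y - 6)[y + 2] > 3*y or j > 3) and (3*j != -4 or q < 0)).
Before the if: ((3*q + y < -15 -> q > 5) -> (2*q > y + 4 -> ((vec[y + 2] > 3*y or 3*e > 3) and (9*e != -4 or q < 0)))) and ((not (3*q + y < -15 -> q > 5)) -> (2*q > y + 4 -> ((store(vec, 1, 2*y - 6)[y + 2] > 3*y or j > 3) and (3*j != -4 or q < 0))))
Before skip: ((3*q + y < -15 -> q > 5) -> (2*q > y + 4 -> ((vec[y + 2] > 3*y or 3*e > 3) and (9*e != -4 or q < 0)))) and ((not (3*q + y < -15 -> q > 5)) -> (2*q > y + 4 -> ((store(vec, 1, 2*y - 6)[y + 2] > 3*y or j > 3) and (3*j != -4 or q < 0))))
Answer: WP = ((3*q + y < -15 -> q > 5) -> (2*q > y + 4 -> ((vec[y + 2] > 3*y or 3*e > 3) and (9*e != -4 or q < 0)))) and ((not (3*q + y < -15 -> q > 5)) -> (2*q > y + 4 -> ((store(vec, 1, 2*y - 6)[y + 2] > 3*y or j > 3) and (3*j != -4 or q < 0))))


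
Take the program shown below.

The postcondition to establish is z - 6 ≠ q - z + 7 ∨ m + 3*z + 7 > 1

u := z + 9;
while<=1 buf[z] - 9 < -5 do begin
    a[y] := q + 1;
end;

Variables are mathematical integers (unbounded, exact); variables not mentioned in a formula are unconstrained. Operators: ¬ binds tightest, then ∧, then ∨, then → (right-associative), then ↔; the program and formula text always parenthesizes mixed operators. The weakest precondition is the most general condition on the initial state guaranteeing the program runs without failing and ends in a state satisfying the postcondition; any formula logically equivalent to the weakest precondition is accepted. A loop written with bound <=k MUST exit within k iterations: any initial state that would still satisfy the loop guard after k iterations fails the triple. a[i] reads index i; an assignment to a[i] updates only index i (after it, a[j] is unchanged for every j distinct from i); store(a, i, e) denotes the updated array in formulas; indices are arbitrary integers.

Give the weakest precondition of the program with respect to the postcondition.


Working backward. After the program, the postcondition z - 6 ≠ q - z + 7 ∨ m + 3*z + 7 > 1 must hold; in canonical form it is 2*z ≠ q + 13 ∨ m + 3*z > -6.
Before the loop (bound <=1), unroll the exhaustion recursion (WP_0 = exit-now case; WP_j = one more guarded iteration, up to j = 1):
  WP_0: (¬(buf[z] < 4)) ∧ (2*z ≠ q + 13 ∨ m + 3*z > -6)
  WP_1: (buf[z] < 4 → ((¬(buf[z] < 4)) ∧ (2*z ≠ q + 13 ∨ m + 3*z > -6))) ∧ ((¬(buf[z] < 4)) → (2*z ≠ q + 13 ∨ m + 3*z > -6))
So before the loop: (buf[z] < 4 → ((¬(buf[z] < 4)) ∧ (2*z ≠ q + 13 ∨ m + 3*z > -6))) ∧ ((¬(buf[z] < 4)) → (2*z ≠ q + 13 ∨ m + 3*z > -6))
Before u := z + 9: (buf[z] < 4 → ((¬(buf[z] < 4)) ∧ (2*z ≠ q + 13 ∨ m + 3*z > -6))) ∧ ((¬(buf[z] < 4)) → (2*z ≠ q + 13 ∨ m + 3*z > -6))
Answer: WP = (buf[z] < 4 → ((¬(buf[z] < 4)) ∧ (2*z ≠ q + 13 ∨ m + 3*z > -6))) ∧ ((¬(buf[z] < 4)) → (2*z ≠ q + 13 ∨ m + 3*z > -6))


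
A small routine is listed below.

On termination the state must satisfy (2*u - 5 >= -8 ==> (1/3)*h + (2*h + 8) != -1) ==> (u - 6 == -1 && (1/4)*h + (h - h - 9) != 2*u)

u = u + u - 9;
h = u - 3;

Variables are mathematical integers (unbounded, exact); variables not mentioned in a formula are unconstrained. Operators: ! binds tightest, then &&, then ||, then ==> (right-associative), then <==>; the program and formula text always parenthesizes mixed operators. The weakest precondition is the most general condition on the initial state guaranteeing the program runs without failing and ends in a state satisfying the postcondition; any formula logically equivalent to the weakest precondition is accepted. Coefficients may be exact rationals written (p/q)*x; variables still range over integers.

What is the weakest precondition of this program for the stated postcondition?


Working backward. After the program, the postcondition (2*u - 5 >= -8 ==> (1/3)*h + (2*h + 8) != -1) ==> (u - 6 == -1 && (1/4)*h + (h - h - 9) != 2*u) must hold; in canonical form it is (2*u >= -3 ==> (7/3)*h != -9) ==> (u == 5 && (1/4)*h != 2*u + 9).
Before h := u - 3: (2*u >= -3 ==> (7/3)*u != -2) ==> (u == 5 && (7/4)*u != -39/4)
Before u := u + u - 9: (4*u >= 15 ==> (14/3)*u != 19) ==> (2*u == 14 && (7/2)*u != 6)
Answer: WP = (4*u >= 15 ==> (14/3)*u != 19) ==> (2*u == 14 && (7/2)*u != 6)


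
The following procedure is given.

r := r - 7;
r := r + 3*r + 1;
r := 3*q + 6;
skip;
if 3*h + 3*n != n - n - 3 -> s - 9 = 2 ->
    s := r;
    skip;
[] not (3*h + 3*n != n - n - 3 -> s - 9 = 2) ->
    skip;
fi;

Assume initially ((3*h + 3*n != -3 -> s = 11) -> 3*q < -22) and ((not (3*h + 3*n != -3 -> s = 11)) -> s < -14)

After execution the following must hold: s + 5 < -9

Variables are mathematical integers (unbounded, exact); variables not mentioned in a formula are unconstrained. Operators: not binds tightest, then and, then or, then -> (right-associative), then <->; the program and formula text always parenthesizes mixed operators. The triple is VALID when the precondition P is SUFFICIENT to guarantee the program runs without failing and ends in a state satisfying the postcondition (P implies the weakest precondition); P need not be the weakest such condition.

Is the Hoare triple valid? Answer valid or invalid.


Working backward. After the program, the postcondition s + 5 < -9 must hold; in canonical form it is s < -14.
Then branch requires r < -14; else branch requires s < -14.
Before the if: ((3*h + 3*n != -3 -> s = 11) -> r < -14) and ((not (3*h + 3*n != -3 -> s = 11)) -> s < -14)
Before skip: ((3*h + 3*n != -3 -> s = 11) -> r < -14) and ((not (3*h + 3*n != -3 -> s = 11)) -> s < -14)
Before r := 3*q + 6: ((3*h + 3*n != -3 -> s = 11) -> 3*q < -20) and ((not (3*h + 3*n != -3 -> s = 11)) -> s < -14)
Before r := r + 3*r + 1: ((3*h + 3*n != -3 -> s = 11) -> 3*q < -20) and ((not (3*h + 3*n != -3 -> s = 11)) -> s < -14)
Before r := r - 7: ((3*h + 3*n != -3 -> s = 11) -> 3*q < -20) and ((not (3*h + 3*n != -3 -> s = 11)) -> s < -14)
The weakest precondition is ((3*h + 3*n != -3 -> s = 11) -> 3*q < -20) and ((not (3*h + 3*n != -3 -> s = 11)) -> s < -14).
Check whether ((3*h + 3*n != -3 -> s = 11) -> 3*q < -22) and ((not (3*h + 3*n != -3 -> s = 11)) -> s < -14) implies it.
Every state satisfying the precondition satisfies the weakest precondition: the implication holds.
Answer: valid


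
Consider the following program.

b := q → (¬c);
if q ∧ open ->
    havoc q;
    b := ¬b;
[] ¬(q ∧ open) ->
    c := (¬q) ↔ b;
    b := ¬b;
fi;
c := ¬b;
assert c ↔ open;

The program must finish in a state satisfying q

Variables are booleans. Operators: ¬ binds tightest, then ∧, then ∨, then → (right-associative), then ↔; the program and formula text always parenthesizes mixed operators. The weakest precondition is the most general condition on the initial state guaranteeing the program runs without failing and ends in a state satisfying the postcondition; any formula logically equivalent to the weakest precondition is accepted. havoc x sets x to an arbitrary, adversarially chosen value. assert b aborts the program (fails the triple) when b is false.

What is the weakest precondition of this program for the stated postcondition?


Working backward. After the program, q must hold.
Before assert c ↔ open: (c ↔ open) ∧ q
Before c := ¬b: ((¬b) ↔ open) ∧ q
Then branch requires false; else branch requires (b ↔ open) ∧ q.
Before the if: (¬(q ∧ open)) ∧ ((¬(q ∧ open)) → ((b ↔ open) ∧ q))
Before b := q → (¬c): (¬(q ∧ open)) ∧ ((¬(q ∧ open)) → (((q → (¬c)) ↔ open) ∧ q))
Answer: WP = (¬(q ∧ open)) ∧ ((¬(q ∧ open)) → (((q → (¬c)) ↔ open) ∧ q))


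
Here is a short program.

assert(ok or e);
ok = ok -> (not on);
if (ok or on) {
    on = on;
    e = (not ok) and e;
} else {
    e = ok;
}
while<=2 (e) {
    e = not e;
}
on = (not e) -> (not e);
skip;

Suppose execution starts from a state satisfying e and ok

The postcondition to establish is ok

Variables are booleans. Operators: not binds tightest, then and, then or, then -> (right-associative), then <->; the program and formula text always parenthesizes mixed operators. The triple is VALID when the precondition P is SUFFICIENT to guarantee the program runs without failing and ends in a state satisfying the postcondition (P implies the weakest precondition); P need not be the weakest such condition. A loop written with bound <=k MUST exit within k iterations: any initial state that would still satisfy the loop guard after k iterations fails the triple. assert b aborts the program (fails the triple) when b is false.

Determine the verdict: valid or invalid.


Working backward. After the program, ok must hold.
Before skip: ok
Before on := (not e) -> (not e): ok
Before the loop (bound <=2), unroll the exhaustion recursion (WP_0 = exit-now case; WP_j = one more guarded iteration, up to j = 2):
  WP_0: (not e) and ok
  WP_1: (e -> (e and ok)) and ((not e) -> ok)
  WP_2: (e -> (((not e) -> ((not e) and ok)) and (e -> ok))) and ((not e) -> ok)
So before the loop: (e -> (((not e) -> ((not e) and ok)) and (e -> ok))) and ((not e) -> ok)
Then branch requires (((not ok) and e) -> (((not ((not ok) and e)) -> ((not ((not ok) and e)) and ok)) and (((not ok) and e) -> ok))) and ((not ((not ok) and e)) -> ok); else branch requires (not ok) -> ok.
Before the if: ((ok or on) -> ((((not ok) and e) -> (((not ((not ok) and e)) -> ((not ((not ok) and e)) and ok)) and (((not ok) and e) -> ok))) and ((not ((not ok) and e)) -> ok))) and ((not (ok or on)) -> ((not ok) -> ok))
Before ok := ok -> (not on): (((ok -> (not on)) or on) -> ((((not (ok -> (not on))) and e) -> (((not ((not (ok -> (not on))) and e)) -> ((not ((not (ok -> (not on))) and e)) and (ok -> (not on)))) and (((not (ok -> (not on))) and e) -> (ok -> (not on))))) and ((not ((not (ok -> (not on))) and e)) -> (ok -> (not on))))) and ((not ((ok -> (not on)) or on)) -> ((not (ok -> (not on))) -> (ok -> (not on))))
Before assert ok or e: (ok or e) and (((ok -> (not on)) or on) -> ((((not (ok -> (not on))) and e) -> (((not ((not (ok -> (not on))) and e)) -> ((not ((not (ok -> (not on))) and e)) and (ok -> (not on)))) and (((not (ok -> (not on))) and e) -> (ok -> (not on))))) and ((not ((not (ok -> (not on))) and e)) -> (ok -> (not on))))) and ((not ((ok -> (not on)) or on)) -> ((not (ok -> (not on))) -> (ok -> (not on))))
The weakest precondition is (ok or e) and (((ok -> (not on)) or on) -> ((((not (ok -> (not on))) and e) -> (((not ((not (ok -> (not on))) and e)) -> ((not ((not (ok -> (not on))) and e)) and (ok -> (not on)))) and (((not (ok -> (not on))) and e) -> (ok -> (not on))))) and ((not ((not (ok -> (not on))) and e)) -> (ok -> (not on))))) and ((not ((ok -> (not on)) or on)) -> ((not (ok -> (not on))) -> (ok -> (not on)))).
Check whether e and ok implies it.
Countermodel: at the initial state e = true, ok = true, on = true, the precondition holds but the weakest precondition fails.
Answer: invalid


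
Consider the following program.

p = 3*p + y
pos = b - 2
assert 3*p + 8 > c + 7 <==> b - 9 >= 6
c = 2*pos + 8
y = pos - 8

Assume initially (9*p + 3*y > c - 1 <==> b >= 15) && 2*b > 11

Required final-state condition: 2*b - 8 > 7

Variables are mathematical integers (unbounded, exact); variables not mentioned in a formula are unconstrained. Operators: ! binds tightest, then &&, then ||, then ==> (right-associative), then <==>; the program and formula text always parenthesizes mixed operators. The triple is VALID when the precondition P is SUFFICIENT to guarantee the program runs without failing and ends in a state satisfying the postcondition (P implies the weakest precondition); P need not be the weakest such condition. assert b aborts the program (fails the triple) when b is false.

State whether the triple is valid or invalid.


Working backward. After the program, the postcondition 2*b - 8 > 7 must hold; in canonical form it is 2*b > 15.
Before y := pos - 8: 2*b > 15
Before c := 2*pos + 8: 2*b > 15
Before assert 3*p + 8 > c + 7 <==> b - 9 >= 6: (3*p > c - 1 <==> b >= 15) && 2*b > 15
Before pos := b - 2: (3*p > c - 1 <==> b >= 15) && 2*b > 15
Before p := 3*p + y: (9*p + 3*y > c - 1 <==> b >= 15) && 2*b > 15
The weakest precondition is (9*p + 3*y > c - 1 <==> b >= 15) && 2*b > 15.
Check whether (9*p + 3*y > c - 1 <==> b >= 15) && 2*b > 11 implies it.
Countermodel: at the initial state b = 6, c = 1, p = 0, y = 0, the precondition holds but the weakest precondition fails.
Answer: invalid
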